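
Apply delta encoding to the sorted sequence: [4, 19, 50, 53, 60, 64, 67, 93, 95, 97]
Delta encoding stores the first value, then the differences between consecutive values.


First value: 4
Deltas:
  19 - 4 = 15
  50 - 19 = 31
  53 - 50 = 3
  60 - 53 = 7
  64 - 60 = 4
  67 - 64 = 3
  93 - 67 = 26
  95 - 93 = 2
  97 - 95 = 2


Delta encoded: [4, 15, 31, 3, 7, 4, 3, 26, 2, 2]


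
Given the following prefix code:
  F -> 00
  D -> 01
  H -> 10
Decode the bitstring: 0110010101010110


Decoding step by step:
Bits 01 -> D
Bits 10 -> H
Bits 01 -> D
Bits 01 -> D
Bits 01 -> D
Bits 01 -> D
Bits 01 -> D
Bits 10 -> H


Decoded message: DHDDDDDH


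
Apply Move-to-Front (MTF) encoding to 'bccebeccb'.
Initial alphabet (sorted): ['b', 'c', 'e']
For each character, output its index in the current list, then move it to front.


MTF encoding:
'b': index 0 in ['b', 'c', 'e'] -> ['b', 'c', 'e']
'c': index 1 in ['b', 'c', 'e'] -> ['c', 'b', 'e']
'c': index 0 in ['c', 'b', 'e'] -> ['c', 'b', 'e']
'e': index 2 in ['c', 'b', 'e'] -> ['e', 'c', 'b']
'b': index 2 in ['e', 'c', 'b'] -> ['b', 'e', 'c']
'e': index 1 in ['b', 'e', 'c'] -> ['e', 'b', 'c']
'c': index 2 in ['e', 'b', 'c'] -> ['c', 'e', 'b']
'c': index 0 in ['c', 'e', 'b'] -> ['c', 'e', 'b']
'b': index 2 in ['c', 'e', 'b'] -> ['b', 'c', 'e']


Output: [0, 1, 0, 2, 2, 1, 2, 0, 2]


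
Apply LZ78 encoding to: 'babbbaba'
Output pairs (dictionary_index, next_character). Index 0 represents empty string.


LZ78 encoding steps:
Dictionary: {0: ''}
Step 1: w='' (idx 0), next='b' -> output (0, 'b'), add 'b' as idx 1
Step 2: w='' (idx 0), next='a' -> output (0, 'a'), add 'a' as idx 2
Step 3: w='b' (idx 1), next='b' -> output (1, 'b'), add 'bb' as idx 3
Step 4: w='b' (idx 1), next='a' -> output (1, 'a'), add 'ba' as idx 4
Step 5: w='ba' (idx 4), end of input -> output (4, '')


Encoded: [(0, 'b'), (0, 'a'), (1, 'b'), (1, 'a'), (4, '')]


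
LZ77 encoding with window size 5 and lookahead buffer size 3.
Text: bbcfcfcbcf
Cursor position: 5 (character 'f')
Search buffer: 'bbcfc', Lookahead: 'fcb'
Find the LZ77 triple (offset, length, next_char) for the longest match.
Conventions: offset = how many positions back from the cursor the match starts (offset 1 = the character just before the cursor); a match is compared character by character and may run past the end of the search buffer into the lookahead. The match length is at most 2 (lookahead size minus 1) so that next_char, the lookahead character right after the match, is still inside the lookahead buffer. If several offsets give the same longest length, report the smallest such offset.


Try each offset into the search buffer:
  offset=1 (pos 4, char 'c'): match length 0
  offset=2 (pos 3, char 'f'): match length 2
  offset=3 (pos 2, char 'c'): match length 0
  offset=4 (pos 1, char 'b'): match length 0
  offset=5 (pos 0, char 'b'): match length 0
Longest match has length 2 at offset 2.
next_char = character at position 5 + 2 = 7 -> 'b'

Best match: offset=2, length=2 (matching 'fc' starting at position 3)
LZ77 triple: (2, 2, 'b')


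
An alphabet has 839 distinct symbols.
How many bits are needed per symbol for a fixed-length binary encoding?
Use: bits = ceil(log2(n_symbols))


log2(839) = 9.7125
Bracket: 2^9 = 512 < 839 <= 2^10 = 1024
So ceil(log2(839)) = 10

bits = ceil(log2(839)) = ceil(9.7125) = 10 bits


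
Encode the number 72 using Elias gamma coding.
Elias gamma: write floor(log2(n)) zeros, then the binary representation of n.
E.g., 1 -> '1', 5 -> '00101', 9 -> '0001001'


num_bits = floor(log2(72)) + 1 = 7
leading_zeros = num_bits - 1 = 6
binary(72) = 1001000

Elias gamma(72) = '000000' + '1001000' = 0000001001000 (13 bits)


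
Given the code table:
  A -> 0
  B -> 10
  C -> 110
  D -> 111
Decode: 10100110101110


Decoding:
10 -> B
10 -> B
0 -> A
110 -> C
10 -> B
111 -> D
0 -> A


Result: BBACBDA


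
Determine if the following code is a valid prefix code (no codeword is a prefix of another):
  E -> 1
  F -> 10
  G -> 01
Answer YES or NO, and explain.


Checking each pair (does one codeword prefix another?):
  E='1' vs F='10': prefix -- VIOLATION

NO -- this is NOT a valid prefix code. E (1) is a prefix of F (10).


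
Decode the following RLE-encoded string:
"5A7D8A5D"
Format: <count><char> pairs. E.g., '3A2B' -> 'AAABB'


Expanding each <count><char> pair:
  5A -> 'AAAAA'
  7D -> 'DDDDDDD'
  8A -> 'AAAAAAAA'
  5D -> 'DDDDD'

Decoded = AAAAADDDDDDDAAAAAAAADDDDD


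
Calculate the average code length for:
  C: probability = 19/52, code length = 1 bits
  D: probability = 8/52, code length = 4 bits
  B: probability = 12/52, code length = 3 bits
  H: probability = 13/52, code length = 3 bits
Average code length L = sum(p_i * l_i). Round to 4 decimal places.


Weighted contributions p_i * l_i:
  C: (19/52) * 1 = 19/52
  D: (8/52) * 4 = 32/52
  B: (12/52) * 3 = 36/52
  H: (13/52) * 3 = 39/52
Sum = (19 + 32 + 36 + 39)/52 = 126/52

L = 126/52 = 2.4231 bits/symbol


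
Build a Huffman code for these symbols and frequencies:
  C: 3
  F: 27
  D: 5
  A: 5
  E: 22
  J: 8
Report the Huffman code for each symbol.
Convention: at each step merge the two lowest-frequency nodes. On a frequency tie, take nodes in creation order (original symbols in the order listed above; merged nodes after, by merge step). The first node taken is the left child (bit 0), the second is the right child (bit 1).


Huffman tree construction:
Step 1: Merge C(3) + D(5) = 8
Step 2: Merge A(5) + J(8) = 13
Step 3: Merge (C+D)(8) + (A+J)(13) = 21
Step 4: Merge ((C+D)+(A+J))(21) + E(22) = 43
Step 5: Merge F(27) + (((C+D)+(A+J))+E)(43) = 70
Read each symbol's code off the tree from the root (left child = 0, right child = 1).

Codes:
  C: 1000 (length 4)
  F: 0 (length 1)
  D: 1001 (length 4)
  A: 1010 (length 4)
  E: 11 (length 2)
  J: 1011 (length 4)
Average code length: 155/70 = 2.2143 bits/symbol


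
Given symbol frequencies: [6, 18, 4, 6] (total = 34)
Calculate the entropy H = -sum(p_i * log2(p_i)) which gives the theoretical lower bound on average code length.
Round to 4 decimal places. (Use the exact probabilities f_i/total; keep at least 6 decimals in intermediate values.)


Per-symbol terms -p_i * log2(p_i) with p_i = f_i/34:
  p = 6/34 = 0.176471: log2(p) = -2.502500, -p*log2(p) = 0.441618
  p = 18/34 = 0.529412: log2(p) = -0.917538, -p*log2(p) = 0.485755
  p = 4/34 = 0.117647: log2(p) = -3.087463, -p*log2(p) = 0.363231
  p = 6/34 = 0.176471: log2(p) = -2.502500, -p*log2(p) = 0.441618
H = 0.441618 + 0.485755 + 0.363231 + 0.441618 = 1.732222

H = 1.7322 bits/symbol


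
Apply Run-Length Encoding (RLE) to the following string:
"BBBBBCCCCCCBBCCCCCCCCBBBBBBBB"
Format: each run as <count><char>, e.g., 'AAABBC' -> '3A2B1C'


Scanning runs left to right:
  i=0: run of 'B' x 5 -> '5B'
  i=5: run of 'C' x 6 -> '6C'
  i=11: run of 'B' x 2 -> '2B'
  i=13: run of 'C' x 8 -> '8C'
  i=21: run of 'B' x 8 -> '8B'

RLE = 5B6C2B8C8B


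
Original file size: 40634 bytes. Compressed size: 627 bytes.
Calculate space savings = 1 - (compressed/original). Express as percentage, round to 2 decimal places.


ratio = compressed/original = 627/40634 = 0.01543
savings = 1 - ratio = 1 - 0.01543 = 0.98457
as a percentage: 0.98457 * 100 = 98.46%

Space savings = 1 - 627/40634 = 98.46%


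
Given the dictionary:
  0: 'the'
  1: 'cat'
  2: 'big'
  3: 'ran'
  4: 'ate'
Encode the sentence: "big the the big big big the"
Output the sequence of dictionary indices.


Look up each word in the dictionary:
  'big' -> 2
  'the' -> 0
  'the' -> 0
  'big' -> 2
  'big' -> 2
  'big' -> 2
  'the' -> 0

Encoded: [2, 0, 0, 2, 2, 2, 0]


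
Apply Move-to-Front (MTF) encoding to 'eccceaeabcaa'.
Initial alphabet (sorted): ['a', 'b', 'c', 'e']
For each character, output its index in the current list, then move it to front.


MTF encoding:
'e': index 3 in ['a', 'b', 'c', 'e'] -> ['e', 'a', 'b', 'c']
'c': index 3 in ['e', 'a', 'b', 'c'] -> ['c', 'e', 'a', 'b']
'c': index 0 in ['c', 'e', 'a', 'b'] -> ['c', 'e', 'a', 'b']
'c': index 0 in ['c', 'e', 'a', 'b'] -> ['c', 'e', 'a', 'b']
'e': index 1 in ['c', 'e', 'a', 'b'] -> ['e', 'c', 'a', 'b']
'a': index 2 in ['e', 'c', 'a', 'b'] -> ['a', 'e', 'c', 'b']
'e': index 1 in ['a', 'e', 'c', 'b'] -> ['e', 'a', 'c', 'b']
'a': index 1 in ['e', 'a', 'c', 'b'] -> ['a', 'e', 'c', 'b']
'b': index 3 in ['a', 'e', 'c', 'b'] -> ['b', 'a', 'e', 'c']
'c': index 3 in ['b', 'a', 'e', 'c'] -> ['c', 'b', 'a', 'e']
'a': index 2 in ['c', 'b', 'a', 'e'] -> ['a', 'c', 'b', 'e']
'a': index 0 in ['a', 'c', 'b', 'e'] -> ['a', 'c', 'b', 'e']


Output: [3, 3, 0, 0, 1, 2, 1, 1, 3, 3, 2, 0]


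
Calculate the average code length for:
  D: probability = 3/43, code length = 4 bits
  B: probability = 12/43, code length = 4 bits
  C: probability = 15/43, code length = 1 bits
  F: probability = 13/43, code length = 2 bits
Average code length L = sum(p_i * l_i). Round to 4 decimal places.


Weighted contributions p_i * l_i:
  D: (3/43) * 4 = 12/43
  B: (12/43) * 4 = 48/43
  C: (15/43) * 1 = 15/43
  F: (13/43) * 2 = 26/43
Sum = (12 + 48 + 15 + 26)/43 = 101/43

L = 101/43 = 2.3488 bits/symbol


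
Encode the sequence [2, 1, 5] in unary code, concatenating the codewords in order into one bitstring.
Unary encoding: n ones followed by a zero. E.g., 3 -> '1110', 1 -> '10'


Encode each number as n ones followed by a terminating 0:
  2 -> 110 (3 bits)
  1 -> 10 (2 bits)
  5 -> 111110 (6 bits)
Total length = 3 + 2 + 6 = 11 bits.

Unary([2, 1, 5]) = 11010111110 (11 bits)


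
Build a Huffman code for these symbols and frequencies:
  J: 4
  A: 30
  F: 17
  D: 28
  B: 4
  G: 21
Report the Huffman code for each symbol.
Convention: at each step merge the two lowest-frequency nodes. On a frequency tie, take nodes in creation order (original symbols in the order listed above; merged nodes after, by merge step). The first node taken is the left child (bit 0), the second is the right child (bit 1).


Huffman tree construction:
Step 1: Merge J(4) + B(4) = 8
Step 2: Merge (J+B)(8) + F(17) = 25
Step 3: Merge G(21) + ((J+B)+F)(25) = 46
Step 4: Merge D(28) + A(30) = 58
Step 5: Merge (G+((J+B)+F))(46) + (D+A)(58) = 104
Read each symbol's code off the tree from the root (left child = 0, right child = 1).

Codes:
  J: 0100 (length 4)
  A: 11 (length 2)
  F: 011 (length 3)
  D: 10 (length 2)
  B: 0101 (length 4)
  G: 00 (length 2)
Average code length: 241/104 = 2.3173 bits/symbol


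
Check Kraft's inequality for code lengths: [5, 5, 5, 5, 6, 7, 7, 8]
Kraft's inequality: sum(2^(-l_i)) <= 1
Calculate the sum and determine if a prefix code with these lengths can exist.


Sum = 2^(-5) + 2^(-5) + 2^(-5) + 2^(-5) + 2^(-6) + 2^(-7) + 2^(-7) + 2^(-8)
    = 0.03125 + 0.03125 + 0.03125 + 0.03125 + 0.015625 + 0.0078125 + 0.0078125 + 0.00390625
    = 41/256 = 0.16015625
Since 0.16015625 <= 1, Kraft's inequality IS satisfied.
A prefix code with these lengths CAN exist.

Kraft sum = 0.16015625. Satisfied.


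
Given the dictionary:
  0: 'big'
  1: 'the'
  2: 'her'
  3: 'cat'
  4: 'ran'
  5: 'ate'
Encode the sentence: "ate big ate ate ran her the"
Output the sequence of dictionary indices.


Look up each word in the dictionary:
  'ate' -> 5
  'big' -> 0
  'ate' -> 5
  'ate' -> 5
  'ran' -> 4
  'her' -> 2
  'the' -> 1

Encoded: [5, 0, 5, 5, 4, 2, 1]


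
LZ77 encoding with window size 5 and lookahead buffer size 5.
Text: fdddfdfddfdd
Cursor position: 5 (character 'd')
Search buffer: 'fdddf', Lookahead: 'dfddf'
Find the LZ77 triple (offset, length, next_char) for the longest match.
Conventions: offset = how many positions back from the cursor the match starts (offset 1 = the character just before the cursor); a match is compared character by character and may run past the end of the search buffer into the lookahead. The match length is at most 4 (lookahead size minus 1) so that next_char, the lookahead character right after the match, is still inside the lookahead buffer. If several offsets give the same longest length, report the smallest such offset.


Try each offset into the search buffer:
  offset=1 (pos 4, char 'f'): match length 0
  offset=2 (pos 3, char 'd'): match length 3
  offset=3 (pos 2, char 'd'): match length 1
  offset=4 (pos 1, char 'd'): match length 1
  offset=5 (pos 0, char 'f'): match length 0
Longest match has length 3 at offset 2.
next_char = character at position 5 + 3 = 8 -> 'd'

Best match: offset=2, length=3 (matching 'dfd' starting at position 3)
LZ77 triple: (2, 3, 'd')


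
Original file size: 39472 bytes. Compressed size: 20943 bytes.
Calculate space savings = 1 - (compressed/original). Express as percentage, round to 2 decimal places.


ratio = compressed/original = 20943/39472 = 0.530579
savings = 1 - ratio = 1 - 0.530579 = 0.469421
as a percentage: 0.469421 * 100 = 46.94%

Space savings = 1 - 20943/39472 = 46.94%


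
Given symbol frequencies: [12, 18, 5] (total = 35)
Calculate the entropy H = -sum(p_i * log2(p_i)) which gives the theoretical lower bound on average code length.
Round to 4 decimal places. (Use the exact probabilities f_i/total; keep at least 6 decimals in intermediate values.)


Per-symbol terms -p_i * log2(p_i) with p_i = f_i/35:
  p = 12/35 = 0.342857: log2(p) = -1.544321, -p*log2(p) = 0.529481
  p = 18/35 = 0.514286: log2(p) = -0.959358, -p*log2(p) = 0.493384
  p = 5/35 = 0.142857: log2(p) = -2.807355, -p*log2(p) = 0.401051
H = 0.529481 + 0.493384 + 0.401051 = 1.423916

H = 1.4239 bits/symbol


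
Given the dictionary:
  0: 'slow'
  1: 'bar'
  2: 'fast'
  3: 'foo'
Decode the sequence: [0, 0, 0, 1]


Look up each index in the dictionary:
  0 -> 'slow'
  0 -> 'slow'
  0 -> 'slow'
  1 -> 'bar'

Decoded: "slow slow slow bar"


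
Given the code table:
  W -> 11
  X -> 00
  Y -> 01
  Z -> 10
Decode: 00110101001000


Decoding:
00 -> X
11 -> W
01 -> Y
01 -> Y
00 -> X
10 -> Z
00 -> X


Result: XWYYXZX


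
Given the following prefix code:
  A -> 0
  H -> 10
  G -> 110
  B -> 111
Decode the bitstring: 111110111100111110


Decoding step by step:
Bits 111 -> B
Bits 110 -> G
Bits 111 -> B
Bits 10 -> H
Bits 0 -> A
Bits 111 -> B
Bits 110 -> G


Decoded message: BGBHABG


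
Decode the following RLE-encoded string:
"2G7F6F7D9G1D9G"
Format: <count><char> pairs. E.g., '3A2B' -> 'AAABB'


Expanding each <count><char> pair:
  2G -> 'GG'
  7F -> 'FFFFFFF'
  6F -> 'FFFFFF'
  7D -> 'DDDDDDD'
  9G -> 'GGGGGGGGG'
  1D -> 'D'
  9G -> 'GGGGGGGGG'

Decoded = GGFFFFFFFFFFFFFDDDDDDDGGGGGGGGGDGGGGGGGGG


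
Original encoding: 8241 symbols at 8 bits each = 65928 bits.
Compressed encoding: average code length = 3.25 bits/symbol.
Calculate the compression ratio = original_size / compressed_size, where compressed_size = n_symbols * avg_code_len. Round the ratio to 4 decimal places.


original_size = n_symbols * orig_bits = 8241 * 8 = 65928 bits
compressed_size = n_symbols * avg_code_len = 8241 * 3.25 = 26783.25 bits
ratio = original_size / compressed_size = 65928 / 26783.25 = 2.4615

Compression ratio = 2.4615


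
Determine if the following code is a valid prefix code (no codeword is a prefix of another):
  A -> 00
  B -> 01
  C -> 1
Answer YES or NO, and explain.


Checking each pair (does one codeword prefix another?):
  A='00' vs B='01': no prefix
  A='00' vs C='1': no prefix
  B='01' vs A='00': no prefix
  B='01' vs C='1': no prefix
  C='1' vs A='00': no prefix
  C='1' vs B='01': no prefix
No violation found over all pairs.

YES -- this is a valid prefix code. No codeword is a prefix of any other codeword.


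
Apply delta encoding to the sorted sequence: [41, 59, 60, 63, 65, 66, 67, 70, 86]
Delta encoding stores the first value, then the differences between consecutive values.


First value: 41
Deltas:
  59 - 41 = 18
  60 - 59 = 1
  63 - 60 = 3
  65 - 63 = 2
  66 - 65 = 1
  67 - 66 = 1
  70 - 67 = 3
  86 - 70 = 16


Delta encoded: [41, 18, 1, 3, 2, 1, 1, 3, 16]


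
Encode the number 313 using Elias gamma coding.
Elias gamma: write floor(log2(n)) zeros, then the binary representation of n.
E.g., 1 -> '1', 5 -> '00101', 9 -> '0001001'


num_bits = floor(log2(313)) + 1 = 9
leading_zeros = num_bits - 1 = 8
binary(313) = 100111001

Elias gamma(313) = '00000000' + '100111001' = 00000000100111001 (17 bits)


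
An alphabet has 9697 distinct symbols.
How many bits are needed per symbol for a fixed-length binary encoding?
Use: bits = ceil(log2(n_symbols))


log2(9697) = 13.2433
Bracket: 2^13 = 8192 < 9697 <= 2^14 = 16384
So ceil(log2(9697)) = 14

bits = ceil(log2(9697)) = ceil(13.2433) = 14 bits


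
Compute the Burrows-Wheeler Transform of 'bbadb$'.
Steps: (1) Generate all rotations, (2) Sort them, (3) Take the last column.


Rotations (sorted):
  0: $bbadb -> last char: b
  1: adb$bb -> last char: b
  2: b$bbad -> last char: d
  3: badb$b -> last char: b
  4: bbadb$ -> last char: $
  5: db$bba -> last char: a


BWT = bbdb$a


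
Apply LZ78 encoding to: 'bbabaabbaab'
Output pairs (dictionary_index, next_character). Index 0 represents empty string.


LZ78 encoding steps:
Dictionary: {0: ''}
Step 1: w='' (idx 0), next='b' -> output (0, 'b'), add 'b' as idx 1
Step 2: w='b' (idx 1), next='a' -> output (1, 'a'), add 'ba' as idx 2
Step 3: w='ba' (idx 2), next='a' -> output (2, 'a'), add 'baa' as idx 3
Step 4: w='b' (idx 1), next='b' -> output (1, 'b'), add 'bb' as idx 4
Step 5: w='' (idx 0), next='a' -> output (0, 'a'), add 'a' as idx 5
Step 6: w='a' (idx 5), next='b' -> output (5, 'b'), add 'ab' as idx 6


Encoded: [(0, 'b'), (1, 'a'), (2, 'a'), (1, 'b'), (0, 'a'), (5, 'b')]


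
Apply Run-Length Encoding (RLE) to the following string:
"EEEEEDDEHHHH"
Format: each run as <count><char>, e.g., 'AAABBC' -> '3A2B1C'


Scanning runs left to right:
  i=0: run of 'E' x 5 -> '5E'
  i=5: run of 'D' x 2 -> '2D'
  i=7: run of 'E' x 1 -> '1E'
  i=8: run of 'H' x 4 -> '4H'

RLE = 5E2D1E4H


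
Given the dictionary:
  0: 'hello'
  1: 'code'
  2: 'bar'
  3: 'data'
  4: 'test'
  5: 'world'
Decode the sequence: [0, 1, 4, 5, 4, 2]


Look up each index in the dictionary:
  0 -> 'hello'
  1 -> 'code'
  4 -> 'test'
  5 -> 'world'
  4 -> 'test'
  2 -> 'bar'

Decoded: "hello code test world test bar"


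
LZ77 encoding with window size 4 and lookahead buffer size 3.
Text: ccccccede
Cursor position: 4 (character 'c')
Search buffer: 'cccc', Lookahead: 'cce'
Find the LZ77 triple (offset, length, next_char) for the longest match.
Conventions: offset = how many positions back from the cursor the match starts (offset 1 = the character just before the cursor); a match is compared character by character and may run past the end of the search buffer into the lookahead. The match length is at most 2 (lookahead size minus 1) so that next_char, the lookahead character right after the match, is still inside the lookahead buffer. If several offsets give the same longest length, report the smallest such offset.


Try each offset into the search buffer:
  offset=1 (pos 3, char 'c'): match length 2
  offset=2 (pos 2, char 'c'): match length 2
  offset=3 (pos 1, char 'c'): match length 2
  offset=4 (pos 0, char 'c'): match length 2
Longest match has length 2, found at offsets 1, 2, 3, 4; take the smallest, offset 1.
next_char = character at position 4 + 2 = 6 -> 'e'

Best match: offset=1, length=2 (matching 'cc' starting at position 3)
LZ77 triple: (1, 2, 'e')


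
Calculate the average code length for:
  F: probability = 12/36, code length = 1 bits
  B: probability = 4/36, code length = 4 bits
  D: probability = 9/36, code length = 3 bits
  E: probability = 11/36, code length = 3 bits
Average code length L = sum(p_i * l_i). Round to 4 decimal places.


Weighted contributions p_i * l_i:
  F: (12/36) * 1 = 12/36
  B: (4/36) * 4 = 16/36
  D: (9/36) * 3 = 27/36
  E: (11/36) * 3 = 33/36
Sum = (12 + 16 + 27 + 33)/36 = 88/36

L = 88/36 = 2.4444 bits/symbol


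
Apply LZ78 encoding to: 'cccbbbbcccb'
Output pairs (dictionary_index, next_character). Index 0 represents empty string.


LZ78 encoding steps:
Dictionary: {0: ''}
Step 1: w='' (idx 0), next='c' -> output (0, 'c'), add 'c' as idx 1
Step 2: w='c' (idx 1), next='c' -> output (1, 'c'), add 'cc' as idx 2
Step 3: w='' (idx 0), next='b' -> output (0, 'b'), add 'b' as idx 3
Step 4: w='b' (idx 3), next='b' -> output (3, 'b'), add 'bb' as idx 4
Step 5: w='b' (idx 3), next='c' -> output (3, 'c'), add 'bc' as idx 5
Step 6: w='cc' (idx 2), next='b' -> output (2, 'b'), add 'ccb' as idx 6


Encoded: [(0, 'c'), (1, 'c'), (0, 'b'), (3, 'b'), (3, 'c'), (2, 'b')]


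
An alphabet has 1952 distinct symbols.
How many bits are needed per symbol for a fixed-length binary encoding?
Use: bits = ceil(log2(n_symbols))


log2(1952) = 10.9307
Bracket: 2^10 = 1024 < 1952 <= 2^11 = 2048
So ceil(log2(1952)) = 11

bits = ceil(log2(1952)) = ceil(10.9307) = 11 bits


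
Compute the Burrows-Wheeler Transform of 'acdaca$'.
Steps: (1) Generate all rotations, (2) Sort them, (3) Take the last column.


Rotations (sorted):
  0: $acdaca -> last char: a
  1: a$acdac -> last char: c
  2: aca$acd -> last char: d
  3: acdaca$ -> last char: $
  4: ca$acda -> last char: a
  5: cdaca$a -> last char: a
  6: daca$ac -> last char: c


BWT = acd$aac


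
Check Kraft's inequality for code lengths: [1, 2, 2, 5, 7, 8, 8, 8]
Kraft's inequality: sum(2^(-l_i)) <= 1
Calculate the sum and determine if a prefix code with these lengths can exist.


Sum = 2^(-1) + 2^(-2) + 2^(-2) + 2^(-5) + 2^(-7) + 2^(-8) + 2^(-8) + 2^(-8)
    = 0.5 + 0.25 + 0.25 + 0.03125 + 0.0078125 + 0.00390625 + 0.00390625 + 0.00390625
    = 269/256 = 1.05078125
Since 1.05078125 > 1, Kraft's inequality is NOT satisfied.
A prefix code with these lengths CANNOT exist.

Kraft sum = 1.05078125. Not satisfied.


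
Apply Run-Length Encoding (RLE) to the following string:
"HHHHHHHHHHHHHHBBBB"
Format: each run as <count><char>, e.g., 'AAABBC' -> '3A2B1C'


Scanning runs left to right:
  i=0: run of 'H' x 14 -> '14H'
  i=14: run of 'B' x 4 -> '4B'

RLE = 14H4B


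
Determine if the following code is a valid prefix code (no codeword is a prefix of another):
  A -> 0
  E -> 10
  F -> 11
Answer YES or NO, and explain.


Checking each pair (does one codeword prefix another?):
  A='0' vs E='10': no prefix
  A='0' vs F='11': no prefix
  E='10' vs A='0': no prefix
  E='10' vs F='11': no prefix
  F='11' vs A='0': no prefix
  F='11' vs E='10': no prefix
No violation found over all pairs.

YES -- this is a valid prefix code. No codeword is a prefix of any other codeword.


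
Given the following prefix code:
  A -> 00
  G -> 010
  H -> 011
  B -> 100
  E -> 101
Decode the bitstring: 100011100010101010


Decoding step by step:
Bits 100 -> B
Bits 011 -> H
Bits 100 -> B
Bits 010 -> G
Bits 101 -> E
Bits 010 -> G


Decoded message: BHBGEG


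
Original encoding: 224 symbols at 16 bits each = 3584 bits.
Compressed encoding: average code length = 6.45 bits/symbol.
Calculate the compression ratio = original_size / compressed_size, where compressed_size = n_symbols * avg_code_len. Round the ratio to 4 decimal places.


original_size = n_symbols * orig_bits = 224 * 16 = 3584 bits
compressed_size = n_symbols * avg_code_len = 224 * 6.45 = 1444.8 bits
ratio = original_size / compressed_size = 3584 / 1444.8 = 2.4806

Compression ratio = 2.4806


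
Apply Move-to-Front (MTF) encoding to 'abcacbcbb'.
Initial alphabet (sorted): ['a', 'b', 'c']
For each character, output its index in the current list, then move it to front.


MTF encoding:
'a': index 0 in ['a', 'b', 'c'] -> ['a', 'b', 'c']
'b': index 1 in ['a', 'b', 'c'] -> ['b', 'a', 'c']
'c': index 2 in ['b', 'a', 'c'] -> ['c', 'b', 'a']
'a': index 2 in ['c', 'b', 'a'] -> ['a', 'c', 'b']
'c': index 1 in ['a', 'c', 'b'] -> ['c', 'a', 'b']
'b': index 2 in ['c', 'a', 'b'] -> ['b', 'c', 'a']
'c': index 1 in ['b', 'c', 'a'] -> ['c', 'b', 'a']
'b': index 1 in ['c', 'b', 'a'] -> ['b', 'c', 'a']
'b': index 0 in ['b', 'c', 'a'] -> ['b', 'c', 'a']


Output: [0, 1, 2, 2, 1, 2, 1, 1, 0]


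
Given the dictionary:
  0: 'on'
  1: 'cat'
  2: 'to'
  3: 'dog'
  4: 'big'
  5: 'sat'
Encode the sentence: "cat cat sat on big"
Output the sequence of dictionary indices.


Look up each word in the dictionary:
  'cat' -> 1
  'cat' -> 1
  'sat' -> 5
  'on' -> 0
  'big' -> 4

Encoded: [1, 1, 5, 0, 4]


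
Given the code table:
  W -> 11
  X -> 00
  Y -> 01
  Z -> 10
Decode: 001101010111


Decoding:
00 -> X
11 -> W
01 -> Y
01 -> Y
01 -> Y
11 -> W


Result: XWYYYW


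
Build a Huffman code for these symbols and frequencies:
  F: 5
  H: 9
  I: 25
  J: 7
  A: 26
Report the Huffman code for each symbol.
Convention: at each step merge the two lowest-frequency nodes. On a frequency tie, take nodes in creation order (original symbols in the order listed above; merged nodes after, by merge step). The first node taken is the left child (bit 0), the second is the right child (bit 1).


Huffman tree construction:
Step 1: Merge F(5) + J(7) = 12
Step 2: Merge H(9) + (F+J)(12) = 21
Step 3: Merge (H+(F+J))(21) + I(25) = 46
Step 4: Merge A(26) + ((H+(F+J))+I)(46) = 72
Read each symbol's code off the tree from the root (left child = 0, right child = 1).

Codes:
  F: 1010 (length 4)
  H: 100 (length 3)
  I: 11 (length 2)
  J: 1011 (length 4)
  A: 0 (length 1)
Average code length: 151/72 = 2.0972 bits/symbol


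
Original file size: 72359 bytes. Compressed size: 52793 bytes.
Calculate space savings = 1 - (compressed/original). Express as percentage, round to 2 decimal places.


ratio = compressed/original = 52793/72359 = 0.729598
savings = 1 - ratio = 1 - 0.729598 = 0.270402
as a percentage: 0.270402 * 100 = 27.04%

Space savings = 1 - 52793/72359 = 27.04%


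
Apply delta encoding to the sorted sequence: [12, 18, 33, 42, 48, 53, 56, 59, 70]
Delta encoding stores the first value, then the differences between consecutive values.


First value: 12
Deltas:
  18 - 12 = 6
  33 - 18 = 15
  42 - 33 = 9
  48 - 42 = 6
  53 - 48 = 5
  56 - 53 = 3
  59 - 56 = 3
  70 - 59 = 11


Delta encoded: [12, 6, 15, 9, 6, 5, 3, 3, 11]


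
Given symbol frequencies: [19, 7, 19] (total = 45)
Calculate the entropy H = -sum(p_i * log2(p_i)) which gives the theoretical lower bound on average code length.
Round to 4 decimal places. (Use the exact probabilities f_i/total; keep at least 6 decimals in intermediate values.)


Per-symbol terms -p_i * log2(p_i) with p_i = f_i/45:
  p = 19/45 = 0.422222: log2(p) = -1.243926, -p*log2(p) = 0.525213
  p = 7/45 = 0.155556: log2(p) = -2.684498, -p*log2(p) = 0.417589
  p = 19/45 = 0.422222: log2(p) = -1.243926, -p*log2(p) = 0.525213
H = 0.525213 + 0.417589 + 0.525213 = 1.468015

H = 1.468 bits/symbol


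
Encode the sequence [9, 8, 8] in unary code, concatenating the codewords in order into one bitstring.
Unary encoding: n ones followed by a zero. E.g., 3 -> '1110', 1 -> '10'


Encode each number as n ones followed by a terminating 0:
  9 -> 1111111110 (10 bits)
  8 -> 111111110 (9 bits)
  8 -> 111111110 (9 bits)
Total length = 10 + 9 + 9 = 28 bits.

Unary([9, 8, 8]) = 1111111110111111110111111110 (28 bits)


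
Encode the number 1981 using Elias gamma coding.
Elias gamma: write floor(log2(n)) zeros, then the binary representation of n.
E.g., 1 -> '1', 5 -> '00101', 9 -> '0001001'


num_bits = floor(log2(1981)) + 1 = 11
leading_zeros = num_bits - 1 = 10
binary(1981) = 11110111101

Elias gamma(1981) = '0000000000' + '11110111101' = 000000000011110111101 (21 bits)


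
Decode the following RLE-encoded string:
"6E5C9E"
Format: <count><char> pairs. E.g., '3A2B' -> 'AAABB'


Expanding each <count><char> pair:
  6E -> 'EEEEEE'
  5C -> 'CCCCC'
  9E -> 'EEEEEEEEE'

Decoded = EEEEEECCCCCEEEEEEEEE


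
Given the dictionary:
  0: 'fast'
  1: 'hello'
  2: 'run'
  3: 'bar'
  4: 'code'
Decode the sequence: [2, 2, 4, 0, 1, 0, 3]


Look up each index in the dictionary:
  2 -> 'run'
  2 -> 'run'
  4 -> 'code'
  0 -> 'fast'
  1 -> 'hello'
  0 -> 'fast'
  3 -> 'bar'

Decoded: "run run code fast hello fast bar"


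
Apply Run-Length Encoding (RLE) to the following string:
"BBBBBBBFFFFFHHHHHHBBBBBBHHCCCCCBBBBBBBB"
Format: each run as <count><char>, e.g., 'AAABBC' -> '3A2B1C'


Scanning runs left to right:
  i=0: run of 'B' x 7 -> '7B'
  i=7: run of 'F' x 5 -> '5F'
  i=12: run of 'H' x 6 -> '6H'
  i=18: run of 'B' x 6 -> '6B'
  i=24: run of 'H' x 2 -> '2H'
  i=26: run of 'C' x 5 -> '5C'
  i=31: run of 'B' x 8 -> '8B'

RLE = 7B5F6H6B2H5C8B


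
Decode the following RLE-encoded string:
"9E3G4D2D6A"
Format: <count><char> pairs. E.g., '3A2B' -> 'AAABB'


Expanding each <count><char> pair:
  9E -> 'EEEEEEEEE'
  3G -> 'GGG'
  4D -> 'DDDD'
  2D -> 'DD'
  6A -> 'AAAAAA'

Decoded = EEEEEEEEEGGGDDDDDDAAAAAA


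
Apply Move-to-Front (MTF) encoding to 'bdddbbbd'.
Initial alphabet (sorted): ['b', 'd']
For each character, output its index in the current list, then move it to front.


MTF encoding:
'b': index 0 in ['b', 'd'] -> ['b', 'd']
'd': index 1 in ['b', 'd'] -> ['d', 'b']
'd': index 0 in ['d', 'b'] -> ['d', 'b']
'd': index 0 in ['d', 'b'] -> ['d', 'b']
'b': index 1 in ['d', 'b'] -> ['b', 'd']
'b': index 0 in ['b', 'd'] -> ['b', 'd']
'b': index 0 in ['b', 'd'] -> ['b', 'd']
'd': index 1 in ['b', 'd'] -> ['d', 'b']


Output: [0, 1, 0, 0, 1, 0, 0, 1]


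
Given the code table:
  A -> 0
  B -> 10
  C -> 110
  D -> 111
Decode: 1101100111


Decoding:
110 -> C
110 -> C
0 -> A
111 -> D


Result: CCAD


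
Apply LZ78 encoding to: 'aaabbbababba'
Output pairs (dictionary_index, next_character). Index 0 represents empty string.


LZ78 encoding steps:
Dictionary: {0: ''}
Step 1: w='' (idx 0), next='a' -> output (0, 'a'), add 'a' as idx 1
Step 2: w='a' (idx 1), next='a' -> output (1, 'a'), add 'aa' as idx 2
Step 3: w='' (idx 0), next='b' -> output (0, 'b'), add 'b' as idx 3
Step 4: w='b' (idx 3), next='b' -> output (3, 'b'), add 'bb' as idx 4
Step 5: w='a' (idx 1), next='b' -> output (1, 'b'), add 'ab' as idx 5
Step 6: w='ab' (idx 5), next='b' -> output (5, 'b'), add 'abb' as idx 6
Step 7: w='a' (idx 1), end of input -> output (1, '')


Encoded: [(0, 'a'), (1, 'a'), (0, 'b'), (3, 'b'), (1, 'b'), (5, 'b'), (1, '')]


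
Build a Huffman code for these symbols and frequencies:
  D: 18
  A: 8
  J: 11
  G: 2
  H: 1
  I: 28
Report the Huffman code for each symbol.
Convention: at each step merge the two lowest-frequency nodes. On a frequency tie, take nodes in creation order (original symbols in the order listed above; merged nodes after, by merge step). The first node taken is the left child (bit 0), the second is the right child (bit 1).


Huffman tree construction:
Step 1: Merge H(1) + G(2) = 3
Step 2: Merge (H+G)(3) + A(8) = 11
Step 3: Merge J(11) + ((H+G)+A)(11) = 22
Step 4: Merge D(18) + (J+((H+G)+A))(22) = 40
Step 5: Merge I(28) + (D+(J+((H+G)+A)))(40) = 68
Read each symbol's code off the tree from the root (left child = 0, right child = 1).

Codes:
  D: 10 (length 2)
  A: 1111 (length 4)
  J: 110 (length 3)
  G: 11101 (length 5)
  H: 11100 (length 5)
  I: 0 (length 1)
Average code length: 144/68 = 2.1176 bits/symbol


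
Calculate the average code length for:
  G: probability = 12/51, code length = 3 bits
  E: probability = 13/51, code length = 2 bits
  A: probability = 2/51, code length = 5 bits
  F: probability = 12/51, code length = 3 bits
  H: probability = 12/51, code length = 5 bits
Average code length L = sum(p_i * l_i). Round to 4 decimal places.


Weighted contributions p_i * l_i:
  G: (12/51) * 3 = 36/51
  E: (13/51) * 2 = 26/51
  A: (2/51) * 5 = 10/51
  F: (12/51) * 3 = 36/51
  H: (12/51) * 5 = 60/51
Sum = (36 + 26 + 10 + 36 + 60)/51 = 168/51

L = 168/51 = 3.2941 bits/symbol


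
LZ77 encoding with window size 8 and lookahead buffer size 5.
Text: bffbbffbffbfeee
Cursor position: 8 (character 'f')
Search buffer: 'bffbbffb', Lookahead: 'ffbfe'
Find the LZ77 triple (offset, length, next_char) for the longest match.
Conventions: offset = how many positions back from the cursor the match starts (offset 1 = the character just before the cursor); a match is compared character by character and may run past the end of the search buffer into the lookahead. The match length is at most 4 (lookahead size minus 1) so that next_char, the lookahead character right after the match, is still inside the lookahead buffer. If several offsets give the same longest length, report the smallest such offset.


Try each offset into the search buffer:
  offset=1 (pos 7, char 'b'): match length 0
  offset=2 (pos 6, char 'f'): match length 1
  offset=3 (pos 5, char 'f'): match length 4
  offset=4 (pos 4, char 'b'): match length 0
  offset=5 (pos 3, char 'b'): match length 0
  offset=6 (pos 2, char 'f'): match length 1
  offset=7 (pos 1, char 'f'): match length 3
  offset=8 (pos 0, char 'b'): match length 0
Longest match has length 4 at offset 3.
next_char = character at position 8 + 4 = 12 -> 'e'

Best match: offset=3, length=4 (matching 'ffbf' starting at position 5)
LZ77 triple: (3, 4, 'e')


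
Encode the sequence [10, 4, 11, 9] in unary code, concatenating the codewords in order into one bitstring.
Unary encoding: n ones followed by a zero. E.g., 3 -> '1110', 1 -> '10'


Encode each number as n ones followed by a terminating 0:
  10 -> 11111111110 (11 bits)
  4 -> 11110 (5 bits)
  11 -> 111111111110 (12 bits)
  9 -> 1111111110 (10 bits)
Total length = 11 + 5 + 12 + 10 = 38 bits.

Unary([10, 4, 11, 9]) = 11111111110111101111111111101111111110 (38 bits)


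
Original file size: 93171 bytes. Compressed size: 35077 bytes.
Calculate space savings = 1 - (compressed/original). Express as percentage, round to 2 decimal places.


ratio = compressed/original = 35077/93171 = 0.37648
savings = 1 - ratio = 1 - 0.37648 = 0.62352
as a percentage: 0.62352 * 100 = 62.35%

Space savings = 1 - 35077/93171 = 62.35%


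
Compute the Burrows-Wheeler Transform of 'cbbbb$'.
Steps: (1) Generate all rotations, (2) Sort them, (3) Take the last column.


Rotations (sorted):
  0: $cbbbb -> last char: b
  1: b$cbbb -> last char: b
  2: bb$cbb -> last char: b
  3: bbb$cb -> last char: b
  4: bbbb$c -> last char: c
  5: cbbbb$ -> last char: $


BWT = bbbbc$


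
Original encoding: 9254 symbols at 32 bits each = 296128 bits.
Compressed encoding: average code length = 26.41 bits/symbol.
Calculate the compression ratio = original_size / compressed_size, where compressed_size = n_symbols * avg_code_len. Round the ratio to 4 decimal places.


original_size = n_symbols * orig_bits = 9254 * 32 = 296128 bits
compressed_size = n_symbols * avg_code_len = 9254 * 26.41 = 244398.14 bits
ratio = original_size / compressed_size = 296128 / 244398.14 = 1.2117

Compression ratio = 1.2117


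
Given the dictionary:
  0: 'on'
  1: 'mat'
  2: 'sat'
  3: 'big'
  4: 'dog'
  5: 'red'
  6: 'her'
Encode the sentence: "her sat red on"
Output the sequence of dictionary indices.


Look up each word in the dictionary:
  'her' -> 6
  'sat' -> 2
  'red' -> 5
  'on' -> 0

Encoded: [6, 2, 5, 0]


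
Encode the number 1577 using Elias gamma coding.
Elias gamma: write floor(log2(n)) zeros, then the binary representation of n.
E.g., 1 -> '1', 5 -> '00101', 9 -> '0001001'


num_bits = floor(log2(1577)) + 1 = 11
leading_zeros = num_bits - 1 = 10
binary(1577) = 11000101001

Elias gamma(1577) = '0000000000' + '11000101001' = 000000000011000101001 (21 bits)


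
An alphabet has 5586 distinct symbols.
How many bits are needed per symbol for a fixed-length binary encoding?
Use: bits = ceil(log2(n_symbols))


log2(5586) = 12.4476
Bracket: 2^12 = 4096 < 5586 <= 2^13 = 8192
So ceil(log2(5586)) = 13

bits = ceil(log2(5586)) = ceil(12.4476) = 13 bits


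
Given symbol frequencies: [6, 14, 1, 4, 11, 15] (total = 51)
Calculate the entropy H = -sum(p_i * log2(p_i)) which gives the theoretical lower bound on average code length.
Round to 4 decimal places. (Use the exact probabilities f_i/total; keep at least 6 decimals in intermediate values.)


Per-symbol terms -p_i * log2(p_i) with p_i = f_i/51:
  p = 6/51 = 0.117647: log2(p) = -3.087463, -p*log2(p) = 0.363231
  p = 14/51 = 0.274510: log2(p) = -1.865070, -p*log2(p) = 0.511980
  p = 1/51 = 0.019608: log2(p) = -5.672425, -p*log2(p) = 0.111224
  p = 4/51 = 0.078431: log2(p) = -3.672425, -p*log2(p) = 0.288033
  p = 11/51 = 0.215686: log2(p) = -2.212994, -p*log2(p) = 0.477312
  p = 15/51 = 0.294118: log2(p) = -1.765535, -p*log2(p) = 0.519275
H = 0.363231 + 0.511980 + 0.111224 + 0.288033 + 0.477312 + 0.519275 = 2.271055

H = 2.2711 bits/symbol


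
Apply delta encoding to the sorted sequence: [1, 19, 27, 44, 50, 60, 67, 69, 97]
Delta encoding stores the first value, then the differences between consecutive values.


First value: 1
Deltas:
  19 - 1 = 18
  27 - 19 = 8
  44 - 27 = 17
  50 - 44 = 6
  60 - 50 = 10
  67 - 60 = 7
  69 - 67 = 2
  97 - 69 = 28


Delta encoded: [1, 18, 8, 17, 6, 10, 7, 2, 28]


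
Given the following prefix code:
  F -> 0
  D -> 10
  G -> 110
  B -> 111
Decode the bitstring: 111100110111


Decoding step by step:
Bits 111 -> B
Bits 10 -> D
Bits 0 -> F
Bits 110 -> G
Bits 111 -> B


Decoded message: BDFGB


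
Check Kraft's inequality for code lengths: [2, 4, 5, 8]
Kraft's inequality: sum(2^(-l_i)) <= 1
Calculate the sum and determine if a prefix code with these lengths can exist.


Sum = 2^(-2) + 2^(-4) + 2^(-5) + 2^(-8)
    = 0.25 + 0.0625 + 0.03125 + 0.00390625
    = 89/256 = 0.34765625
Since 0.34765625 <= 1, Kraft's inequality IS satisfied.
A prefix code with these lengths CAN exist.

Kraft sum = 0.34765625. Satisfied.


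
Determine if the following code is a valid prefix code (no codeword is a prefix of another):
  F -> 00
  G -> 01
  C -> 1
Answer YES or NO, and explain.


Checking each pair (does one codeword prefix another?):
  F='00' vs G='01': no prefix
  F='00' vs C='1': no prefix
  G='01' vs F='00': no prefix
  G='01' vs C='1': no prefix
  C='1' vs F='00': no prefix
  C='1' vs G='01': no prefix
No violation found over all pairs.

YES -- this is a valid prefix code. No codeword is a prefix of any other codeword.


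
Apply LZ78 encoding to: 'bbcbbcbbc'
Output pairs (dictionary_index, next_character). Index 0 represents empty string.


LZ78 encoding steps:
Dictionary: {0: ''}
Step 1: w='' (idx 0), next='b' -> output (0, 'b'), add 'b' as idx 1
Step 2: w='b' (idx 1), next='c' -> output (1, 'c'), add 'bc' as idx 2
Step 3: w='b' (idx 1), next='b' -> output (1, 'b'), add 'bb' as idx 3
Step 4: w='' (idx 0), next='c' -> output (0, 'c'), add 'c' as idx 4
Step 5: w='bb' (idx 3), next='c' -> output (3, 'c'), add 'bbc' as idx 5


Encoded: [(0, 'b'), (1, 'c'), (1, 'b'), (0, 'c'), (3, 'c')]


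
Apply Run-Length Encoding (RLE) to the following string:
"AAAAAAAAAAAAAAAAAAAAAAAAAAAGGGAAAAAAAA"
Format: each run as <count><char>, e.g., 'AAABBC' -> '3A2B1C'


Scanning runs left to right:
  i=0: run of 'A' x 27 -> '27A'
  i=27: run of 'G' x 3 -> '3G'
  i=30: run of 'A' x 8 -> '8A'

RLE = 27A3G8A


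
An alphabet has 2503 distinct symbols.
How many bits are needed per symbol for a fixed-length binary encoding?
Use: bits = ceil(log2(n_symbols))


log2(2503) = 11.2894
Bracket: 2^11 = 2048 < 2503 <= 2^12 = 4096
So ceil(log2(2503)) = 12

bits = ceil(log2(2503)) = ceil(11.2894) = 12 bits


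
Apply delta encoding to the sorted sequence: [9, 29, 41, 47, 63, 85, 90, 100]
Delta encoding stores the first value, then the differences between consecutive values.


First value: 9
Deltas:
  29 - 9 = 20
  41 - 29 = 12
  47 - 41 = 6
  63 - 47 = 16
  85 - 63 = 22
  90 - 85 = 5
  100 - 90 = 10


Delta encoded: [9, 20, 12, 6, 16, 22, 5, 10]


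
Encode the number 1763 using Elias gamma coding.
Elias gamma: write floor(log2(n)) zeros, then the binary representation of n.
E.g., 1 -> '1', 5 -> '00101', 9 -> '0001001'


num_bits = floor(log2(1763)) + 1 = 11
leading_zeros = num_bits - 1 = 10
binary(1763) = 11011100011

Elias gamma(1763) = '0000000000' + '11011100011' = 000000000011011100011 (21 bits)


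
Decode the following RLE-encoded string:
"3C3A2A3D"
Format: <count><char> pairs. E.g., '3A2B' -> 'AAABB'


Expanding each <count><char> pair:
  3C -> 'CCC'
  3A -> 'AAA'
  2A -> 'AA'
  3D -> 'DDD'

Decoded = CCCAAAAADDD


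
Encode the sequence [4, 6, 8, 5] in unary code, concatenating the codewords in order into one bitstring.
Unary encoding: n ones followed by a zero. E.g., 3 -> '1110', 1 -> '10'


Encode each number as n ones followed by a terminating 0:
  4 -> 11110 (5 bits)
  6 -> 1111110 (7 bits)
  8 -> 111111110 (9 bits)
  5 -> 111110 (6 bits)
Total length = 5 + 7 + 9 + 6 = 27 bits.

Unary([4, 6, 8, 5]) = 111101111110111111110111110 (27 bits)
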